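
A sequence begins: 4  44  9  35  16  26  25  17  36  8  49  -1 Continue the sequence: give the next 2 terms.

The terms cycle through 2 interleaved subsequences.
Track A is 4, 9, 16, 25, 36, 49, which is consecutive squares n² from n = 2.
Track B is 44, 35, 26, 17, 8, -1, which is subtracting 9 each time.
The 13th slot belongs to track A; its 7th term is 64.
The 14th slot belongs to track B; its 7th term is -10.

64, -10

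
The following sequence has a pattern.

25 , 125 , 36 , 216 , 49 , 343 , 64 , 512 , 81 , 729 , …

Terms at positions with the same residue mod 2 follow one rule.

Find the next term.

Positions 1, 3, 5, … form one subsequence and positions 2, 4, 6, … form another.
Track A is 25, 36, 49, 64, 81, which is the squares 5², 6², 7², ….
Track B is 125, 216, 343, 512, 729, which is perfect cubes starting at 5³.
The 11th slot belongs to track A; its 6th term is 100.

100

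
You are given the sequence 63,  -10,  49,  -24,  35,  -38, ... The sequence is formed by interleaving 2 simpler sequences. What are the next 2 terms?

21, -52

Positions 1, 3, 5, … form one subsequence and positions 2, 4, 6, … form another.
Stream A: 63, 49, 35. Arithmetic with common difference −14.
Stream B: -10, -24, -38. Arithmetic with common difference −14.
Term 7 comes from stream A (its 4th entry): 21.
The 8th slot belongs to stream B; its 4th term is -52.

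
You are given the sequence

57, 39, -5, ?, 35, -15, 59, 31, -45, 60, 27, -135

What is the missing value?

58

The terms cycle through 3 interleaved subsequences.
Subsequence A: 57, ?, 59, 60 (linear: a_n = 56 + n).
Subsequence B: 39, 35, 31, 27 (arithmetic with common difference −4).
Subsequence C: -5, -15, -45, -135 (geometric, ×3 each step).
The gap is subsequence A's term 2; the rule gives 58.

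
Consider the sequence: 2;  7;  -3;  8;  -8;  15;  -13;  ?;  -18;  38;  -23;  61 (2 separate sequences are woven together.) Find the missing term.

23

The terms cycle through 2 interleaved subsequences.
Subsequence A = 2, -3, -8, -13, -18, -23: subtracting 5 each time.
Subsequence B = 7, 8, 15, ?, 38, 61: each term equals the sum of the previous two.
The gap is subsequence B's term 4; the rule gives 23.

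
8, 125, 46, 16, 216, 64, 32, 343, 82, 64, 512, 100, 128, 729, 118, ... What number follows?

256

Split by position mod 3: positions 1, 4, 7, … form one track, and each other residue class forms its own.
Track A is 8, 16, 32, 64, 128, which is successive powers of 2.
Track B is 125, 216, 343, 512, 729, which is perfect cubes starting at 5³.
Track C is 46, 64, 82, 100, 118, which is arithmetic with common difference +18.
Position 16 → track A, term 6 = 256.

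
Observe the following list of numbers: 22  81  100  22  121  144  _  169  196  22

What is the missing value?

Positions follow the repeating pattern ABB; grouping by letter gives 2 tracks.
Track A: 22, 22, ?, 22 (constant 22).
Track B: 81, 100, 121, 144, 169, 196 (consecutive squares n² from n = 9).
Track A's pattern makes the blank 22.

22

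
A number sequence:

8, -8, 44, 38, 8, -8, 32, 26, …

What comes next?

8

Positions follow the repeating pattern AABB; grouping by letter gives 2 tracks.
Track A: 8, -8, 8, -8. Alternating ±8.
Track B: 44, 38, 32, 26. Linear: a_n = 50 − 6·n.
Position 9 → track A, term 5 = 8.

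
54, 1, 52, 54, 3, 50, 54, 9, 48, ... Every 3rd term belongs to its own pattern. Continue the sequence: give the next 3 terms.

54, 27, 46

Split by position mod 3 into 3 tracks.
Stream A: 54, 54, 54 (constant 54).
Stream B: 1, 3, 9 (powers 3^0, 3^1, 3^2, …).
Stream C: 52, 50, 48 (arithmetic with common difference −2).
Position 10 falls in stream A as its term 4, giving 54.
The 11th slot belongs to stream B; its 4th term is 27.
Term 12 comes from stream C (its 4th entry): 46.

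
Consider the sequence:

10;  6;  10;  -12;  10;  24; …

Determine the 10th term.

96

Split by position mod 2 into 2 tracks.
Track A = 10, 10, 10: constant 10.
Track B = 6, -12, 24: geometric, ×-2 each step.
Position 10 → track B, term 5 = 96.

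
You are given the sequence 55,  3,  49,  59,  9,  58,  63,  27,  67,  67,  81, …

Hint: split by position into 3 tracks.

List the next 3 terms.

76, 71, 243

The terms cycle through 3 interleaved subsequences.
Track A: 55, 59, 63, 67 — adding 4 each time.
Track B: 3, 9, 27, 81 — powers 3^1, 3^2, 3^3, ….
Track C: 49, 58, 67 — adding 9 each time.
The 12th slot belongs to track C; its 4th term is 76.
Position 13 → track A, term 5 = 71.
Position 14 falls in track B as its term 5, giving 243.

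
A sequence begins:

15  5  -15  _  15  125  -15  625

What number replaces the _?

Taking every 2nd term gives 2 separate tracks.
Track A is 15, -15, 15, -15, which is alternating ±15.
Track B is 5, ?, 125, 625, which is powers of 5.
So the missing entry in track B is 25.

25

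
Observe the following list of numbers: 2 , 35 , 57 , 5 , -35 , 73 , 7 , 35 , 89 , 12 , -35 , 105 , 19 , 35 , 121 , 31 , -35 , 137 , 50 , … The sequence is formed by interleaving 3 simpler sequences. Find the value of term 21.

Read the sequence 3 terms at a time; column i is its own pattern.
Track A = 2, 5, 7, 12, 19, 31, 50: Fibonacci-style (each term is the sum of the two before it).
Track B = 35, -35, 35, -35, 35, -35: oscillating between 35 and -35.
Track C = 57, 73, 89, 105, 121, 137: linear: a_n = 41 + 16·n.
Position 21 falls in track C as its term 7, giving 153.

153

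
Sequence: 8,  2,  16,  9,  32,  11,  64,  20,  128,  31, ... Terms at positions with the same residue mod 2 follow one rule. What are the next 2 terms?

256, 51

The terms cycle through 2 interleaved subsequences.
Stream A: 8, 16, 32, 64, 128. Powers of 2.
Stream B: 2, 9, 11, 20, 31. Each term equals the sum of the previous two.
Term 11 comes from stream A (its 6th entry): 256.
Term 12 comes from stream B (its 6th entry): 51.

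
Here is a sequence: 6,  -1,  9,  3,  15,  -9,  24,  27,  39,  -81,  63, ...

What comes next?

Positions 1, 3, 5, … form one subsequence and positions 2, 4, 6, … form another.
Stream A: 6, 9, 15, 24, 39, 63 — each term equals the sum of the previous two.
Stream B: -1, 3, -9, 27, -81 — multiplying by -3 each time.
Position 12 falls in stream B as its term 6, giving 243.

243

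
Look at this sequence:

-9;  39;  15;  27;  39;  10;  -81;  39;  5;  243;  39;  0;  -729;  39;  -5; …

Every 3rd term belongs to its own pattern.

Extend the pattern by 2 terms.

Taking every 3rd term gives 3 separate tracks.
Stream A: -9, 27, -81, 243, -729. A geometric progression (common ratio -3).
Stream B: 39, 39, 39, 39, 39. Always 39.
Stream C: 15, 10, 5, 0, -5. Arithmetic with common difference −5.
Position 16 falls in stream A as its term 6, giving 2187.
Term 17 comes from stream B (its 6th entry): 39.

2187, 39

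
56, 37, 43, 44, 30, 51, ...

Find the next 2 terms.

The terms cycle through 2 interleaved subsequences.
Track A = 56, 43, 30: arithmetic with common difference −13.
Track B = 37, 44, 51: arithmetic, step +7.
Term 7 comes from track A (its 4th entry): 17.
The 8th slot belongs to track B; its 4th term is 58.

17, 58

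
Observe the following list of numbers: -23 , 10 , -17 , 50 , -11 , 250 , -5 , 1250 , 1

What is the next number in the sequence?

Taking every 2nd term gives 2 separate tracks.
Stream A: -23, -17, -11, -5, 1 (linear: a_n = -29 + 6·n).
Stream B: 10, 50, 250, 1250 (geometric with ratio 5).
Position 10 falls in stream B as its term 5, giving 6250.

6250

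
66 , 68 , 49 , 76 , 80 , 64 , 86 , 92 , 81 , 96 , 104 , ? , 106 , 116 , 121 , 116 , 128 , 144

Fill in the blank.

100

Split by position mod 3 into 3 tracks.
Stream A: 66, 76, 86, 96, 106, 116. Linear: a_n = 56 + 10·n.
Stream B: 68, 80, 92, 104, 116, 128. Linear: a_n = 56 + 12·n.
Stream C: 49, 64, 81, ?, 121, 144. Perfect squares starting at 7².
The gap is stream C's term 4; the rule gives 100.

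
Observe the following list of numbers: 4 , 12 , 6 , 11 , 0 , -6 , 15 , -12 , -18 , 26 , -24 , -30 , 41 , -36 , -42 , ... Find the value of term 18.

The slot pattern repeats as ABB (period 3), so there are 2 interleaved tracks.
Stream A = 4, 11, 15, 26, 41: Fibonacci-style (each term is the sum of the two before it).
Stream B = 12, 6, 0, -6, -12, -18, -24, -30, -36, -42: linear: a_n = 18 − 6·n.
The 18th slot belongs to stream B; its 12th term is -54.

-54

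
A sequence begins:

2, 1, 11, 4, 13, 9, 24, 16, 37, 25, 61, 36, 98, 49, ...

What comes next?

Taking every 2nd term gives 2 separate tracks.
Track A: 2, 11, 13, 24, 37, 61, 98 (a Fibonacci-like recurrence a_n = a_{n-1} + a_{n-2}).
Track B: 1, 4, 9, 16, 25, 36, 49 (perfect squares starting at 1²).
Term 15 comes from track A (its 8th entry): 159.

159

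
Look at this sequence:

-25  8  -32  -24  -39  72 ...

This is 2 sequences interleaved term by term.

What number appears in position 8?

-216

Odd-indexed and even-indexed terms follow separate rules.
Subsequence A: -25, -32, -39 — linear: a_n = -18 − 7·n.
Subsequence B: 8, -24, 72 — multiplying by -3 each time.
Position 8 falls in subsequence B as its term 4, giving -216.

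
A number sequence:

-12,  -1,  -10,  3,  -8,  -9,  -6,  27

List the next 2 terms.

Taking every 2nd term gives 2 separate tracks.
Subsequence A: -12, -10, -8, -6 (arithmetic with common difference +2).
Subsequence B: -1, 3, -9, 27 (multiplying by -3 each time).
The 9th slot belongs to subsequence A; its 5th term is -4.
Position 10 falls in subsequence B as its term 5, giving -81.

-4, -81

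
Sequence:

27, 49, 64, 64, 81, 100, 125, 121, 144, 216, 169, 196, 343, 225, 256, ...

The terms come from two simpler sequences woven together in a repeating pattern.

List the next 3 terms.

512, 289, 324

Positions follow the repeating pattern ABB; grouping by letter gives 2 tracks.
Stream A: 27, 64, 125, 216, 343 (the cubes 3³, 4³, 5³, …).
Stream B: 49, 64, 81, 100, 121, 144, 169, 196, 225, 256 (perfect squares starting at 7²).
The 16th slot belongs to stream A; its 6th term is 512.
The 17th slot belongs to stream B; its 11th term is 289.
Position 18 falls in stream B as its term 12, giving 324.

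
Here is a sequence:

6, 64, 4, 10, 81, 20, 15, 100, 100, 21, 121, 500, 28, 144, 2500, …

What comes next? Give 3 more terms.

Taking every 3rd term gives 3 separate tracks.
Track A: 6, 10, 15, 21, 28 (triangular numbers n(n+1)/2 for n = 3, 4, …).
Track B: 64, 81, 100, 121, 144 (the squares 8², 9², 10², …).
Track C: 4, 20, 100, 500, 2500 (multiplying by 5 each time).
Position 16 → track A, term 6 = 36.
Position 17 → track B, term 6 = 169.
Position 18 falls in track C as its term 6, giving 12500.

36, 169, 12500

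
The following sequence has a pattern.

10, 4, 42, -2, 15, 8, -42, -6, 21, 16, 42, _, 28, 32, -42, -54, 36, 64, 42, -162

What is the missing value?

-18

Split by position mod 4: positions 1, 5, 9, … form one track, and each other residue class forms its own.
Track A: 10, 15, 21, 28, 36. Triangular numbers n(n+1)/2 for n = 4, 5, ….
Track B: 4, 8, 16, 32, 64. Powers 2^2, 2^3, 2^4, ….
Track C: 42, -42, 42, -42, 42. Oscillating between 42 and -42.
Track D: -2, -6, ?, -54, -162. Geometric, ×3 each step.
The gap is track D's term 3; the rule gives -18.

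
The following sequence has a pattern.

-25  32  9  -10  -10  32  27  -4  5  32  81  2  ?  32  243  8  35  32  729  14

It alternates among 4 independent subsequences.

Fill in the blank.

Split by position mod 4 into 4 tracks.
Track A is -25, -10, 5, ?, 35, which is adding 15 each time.
Track B is 32, 32, 32, 32, 32, which is always 32.
Track C is 9, 27, 81, 243, 729, which is powers 3^2, 3^3, 3^4, ….
Track D is -10, -4, 2, 8, 14, which is adding 6 each time.
Filling track A at index 4 by its rule yields 20.

20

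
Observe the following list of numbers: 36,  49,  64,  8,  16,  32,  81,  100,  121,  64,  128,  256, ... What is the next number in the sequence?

The slot pattern repeats as AAABBB (period 6), so there are 2 interleaved tracks.
Subsequence A is 36, 49, 64, 81, 100, 121, which is the squares 6², 7², 8², ….
Subsequence B is 8, 16, 32, 64, 128, 256, which is geometric with ratio 2.
The 13th slot belongs to subsequence A; its 7th term is 144.

144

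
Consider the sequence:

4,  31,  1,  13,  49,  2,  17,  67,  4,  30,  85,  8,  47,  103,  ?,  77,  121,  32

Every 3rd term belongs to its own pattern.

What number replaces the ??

Taking every 3rd term gives 3 separate tracks.
Stream A: 4, 13, 17, 30, 47, 77 — Fibonacci-style (each term is the sum of the two before it).
Stream B: 31, 49, 67, 85, 103, 121 — adding 18 each time.
Stream C: 1, 2, 4, 8, ?, 32 — powers of 2.
Stream C's pattern makes the blank 16.

16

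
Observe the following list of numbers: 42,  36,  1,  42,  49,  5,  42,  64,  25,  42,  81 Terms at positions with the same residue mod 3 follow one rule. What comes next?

Split by position mod 3: positions 1, 4, 7, … form one track, and each other residue class forms its own.
Subsequence A: 42, 42, 42, 42 — the constant sequence 42.
Subsequence B: 36, 49, 64, 81 — perfect squares starting at 6².
Subsequence C: 1, 5, 25 — successive powers of 5.
Position 12 → subsequence C, term 4 = 125.

125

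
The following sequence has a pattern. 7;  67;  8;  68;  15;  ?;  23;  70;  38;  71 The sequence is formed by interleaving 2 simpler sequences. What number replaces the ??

Odd-indexed and even-indexed terms follow separate rules.
Subsequence A is 7, 8, 15, 23, 38, which is Fibonacci-style (each term is the sum of the two before it).
Subsequence B is 67, 68, ?, 70, 71, which is arithmetic, step +1.
The gap is subsequence B's term 3; the rule gives 69.

69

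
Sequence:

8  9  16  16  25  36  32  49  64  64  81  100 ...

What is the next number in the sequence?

128

Reading positions in blocks of 3 reveals the pattern ABB — 2 tracks woven together.
Subsequence A: 8, 16, 32, 64. Successive powers of 2.
Subsequence B: 9, 16, 25, 36, 49, 64, 81, 100. Consecutive squares n² from n = 3.
Position 13 falls in subsequence A as its term 5, giving 128.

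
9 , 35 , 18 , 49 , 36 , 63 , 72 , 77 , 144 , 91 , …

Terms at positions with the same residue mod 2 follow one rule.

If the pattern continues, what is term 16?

133

Taking every 2nd term gives 2 separate tracks.
Subsequence A: 9, 18, 36, 72, 144. Geometric with ratio 2.
Subsequence B: 35, 49, 63, 77, 91. Linear: a_n = 21 + 14·n.
Term 16 comes from subsequence B (its 8th entry): 133.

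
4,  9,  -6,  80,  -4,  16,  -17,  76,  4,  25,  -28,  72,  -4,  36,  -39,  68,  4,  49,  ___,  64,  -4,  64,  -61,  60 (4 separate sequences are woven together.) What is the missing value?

Read the sequence 4 terms at a time; column i is its own pattern.
Stream A: 4, -4, 4, -4, 4, -4. The oscillation 4·(−1)^(n+1).
Stream B: 9, 16, 25, 36, 49, 64. The squares 3², 4², 5², ….
Stream C: -6, -17, -28, -39, ?, -61. Linear: a_n = 5 − 11·n.
Stream D: 80, 76, 72, 68, 64, 60. Arithmetic, step −4.
So the missing entry in stream C is -50.

-50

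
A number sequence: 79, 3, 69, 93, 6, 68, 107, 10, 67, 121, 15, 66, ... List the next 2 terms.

Taking every 3rd term gives 3 separate tracks.
Stream A: 79, 93, 107, 121 — linear: a_n = 65 + 14·n.
Stream B: 3, 6, 10, 15 — triangular numbers n(n+1)/2 for n = 2, 3, ….
Stream C: 69, 68, 67, 66 — arithmetic with common difference −1.
Position 13 → stream A, term 5 = 135.
The 14th slot belongs to stream B; its 5th term is 21.

135, 21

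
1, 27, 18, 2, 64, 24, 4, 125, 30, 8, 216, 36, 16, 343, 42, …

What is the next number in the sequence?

32

Split by position mod 3: positions 1, 4, 7, … form one track, and each other residue class forms its own.
Track A is 1, 2, 4, 8, 16, which is a geometric progression (common ratio 2).
Track B is 27, 64, 125, 216, 343, which is perfect cubes starting at 3³.
Track C is 18, 24, 30, 36, 42, which is linear: a_n = 12 + 6·n.
The 16th slot belongs to track A; its 6th term is 32.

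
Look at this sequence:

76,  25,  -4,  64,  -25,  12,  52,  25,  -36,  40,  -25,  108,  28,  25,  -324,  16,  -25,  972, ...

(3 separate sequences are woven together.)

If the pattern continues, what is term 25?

Split by position mod 3 into 3 tracks.
Track A: 76, 64, 52, 40, 28, 16 (arithmetic with common difference −12).
Track B: 25, -25, 25, -25, 25, -25 (alternating ±25).
Track C: -4, 12, -36, 108, -324, 972 (geometric with ratio -3).
Position 25 falls in track A as its term 9, giving -20.

-20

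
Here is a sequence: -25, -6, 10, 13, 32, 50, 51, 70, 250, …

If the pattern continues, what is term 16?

165

The slot pattern repeats as AAB (period 3), so there are 2 interleaved tracks.
Track A is -25, -6, 13, 32, 51, 70, which is linear: a_n = -44 + 19·n.
Track B is 10, 50, 250, which is geometric with ratio 5.
Term 16 comes from track A (its 11th entry): 165.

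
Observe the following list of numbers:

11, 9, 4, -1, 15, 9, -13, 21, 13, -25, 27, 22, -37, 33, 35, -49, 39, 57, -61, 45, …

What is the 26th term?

Taking every 3rd term gives 3 separate tracks.
Track A: 11, -1, -13, -25, -37, -49, -61 (arithmetic with common difference −12).
Track B: 9, 15, 21, 27, 33, 39, 45 (adding 6 each time).
Track C: 4, 9, 13, 22, 35, 57 (each term equals the sum of the previous two).
Position 26 falls in track B as its term 9, giving 57.

57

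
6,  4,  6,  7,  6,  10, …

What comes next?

6

Taking every 2nd term gives 2 separate tracks.
Subsequence A: 6, 6, 6 (constant 6).
Subsequence B: 4, 7, 10 (arithmetic with common difference +3).
Position 7 → subsequence A, term 4 = 6.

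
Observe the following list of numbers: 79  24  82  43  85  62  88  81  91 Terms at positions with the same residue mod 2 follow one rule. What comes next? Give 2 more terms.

100, 94

Positions 1, 3, 5, … form one subsequence and positions 2, 4, 6, … form another.
Stream A: 79, 82, 85, 88, 91. Arithmetic with common difference +3.
Stream B: 24, 43, 62, 81. Arithmetic with common difference +19.
The 10th slot belongs to stream B; its 5th term is 100.
The 11th slot belongs to stream A; its 6th term is 94.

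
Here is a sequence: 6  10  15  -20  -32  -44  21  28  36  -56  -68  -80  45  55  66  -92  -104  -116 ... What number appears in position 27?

Reading positions in blocks of 6 reveals the pattern AAABBB — 2 tracks woven together.
Stream A: 6, 10, 15, 21, 28, 36, 45, 55, 66 (triangular numbers n(n+1)/2 for n = 3, 4, …).
Stream B: -20, -32, -44, -56, -68, -80, -92, -104, -116 (arithmetic with common difference −12).
Term 27 comes from stream A (its 15th entry): 153.

153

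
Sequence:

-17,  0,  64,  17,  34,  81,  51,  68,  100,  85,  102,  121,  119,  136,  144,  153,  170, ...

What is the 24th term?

The slot pattern repeats as AAB (period 3), so there are 2 interleaved tracks.
Track A: -17, 0, 17, 34, 51, 68, 85, 102, 119, 136, 153, 170 — linear: a_n = -34 + 17·n.
Track B: 64, 81, 100, 121, 144 — perfect squares starting at 8².
Position 24 falls in track B as its term 8, giving 225.

225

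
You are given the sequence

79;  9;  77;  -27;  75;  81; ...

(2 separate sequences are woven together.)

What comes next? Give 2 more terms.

Taking every 2nd term gives 2 separate tracks.
Track A: 79, 77, 75. Arithmetic, step −2.
Track B: 9, -27, 81. Geometric, ×-3 each step.
Term 7 comes from track A (its 4th entry): 73.
Position 8 → track B, term 4 = -243.

73, -243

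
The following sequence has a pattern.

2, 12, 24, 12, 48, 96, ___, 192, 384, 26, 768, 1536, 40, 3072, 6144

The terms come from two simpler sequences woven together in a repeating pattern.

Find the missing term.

14

The slot pattern repeats as ABB (period 3), so there are 2 interleaved tracks.
Track A = 2, 12, ?, 26, 40: a Fibonacci-like recurrence a_n = a_{n-1} + a_{n-2}.
Track B = 12, 24, 48, 96, 192, 384, 768, 1536, 3072, 6144: multiplying by 2 each time.
The gap is track A's term 3; the rule gives 14.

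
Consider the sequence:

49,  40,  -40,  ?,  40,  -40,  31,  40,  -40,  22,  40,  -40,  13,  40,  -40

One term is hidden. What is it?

The slot pattern repeats as ABB (period 3), so there are 2 interleaved tracks.
Stream A = 49, ?, 31, 22, 13: arithmetic with common difference −9.
Stream B = 40, -40, 40, -40, 40, -40, 40, -40, 40, -40: the oscillation 40·(−1)^(n+1).
Filling stream A at index 2 by its rule yields 40.

40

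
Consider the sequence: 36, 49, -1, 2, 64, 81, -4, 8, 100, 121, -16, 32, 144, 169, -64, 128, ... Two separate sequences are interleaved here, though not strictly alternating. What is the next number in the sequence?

Reading positions in blocks of 4 reveals the pattern AABB — 2 tracks woven together.
Subsequence A = 36, 49, 64, 81, 100, 121, 144, 169: consecutive squares n² from n = 6.
Subsequence B = -1, 2, -4, 8, -16, 32, -64, 128: geometric with ratio -2.
Position 17 falls in subsequence A as its term 9, giving 196.

196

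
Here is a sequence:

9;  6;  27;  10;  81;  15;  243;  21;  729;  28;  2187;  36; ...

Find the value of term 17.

Positions 1, 3, 5, … form one subsequence and positions 2, 4, 6, … form another.
Subsequence A: 9, 27, 81, 243, 729, 2187 (powers of 3).
Subsequence B: 6, 10, 15, 21, 28, 36 (triangular numbers starting at T_3).
Position 17 → subsequence A, term 9 = 59049.

59049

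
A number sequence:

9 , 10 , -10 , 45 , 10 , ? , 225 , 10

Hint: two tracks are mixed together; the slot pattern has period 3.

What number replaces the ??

Positions follow the repeating pattern ABB; grouping by letter gives 2 tracks.
Stream A: 9, 45, 225 — a geometric progression (common ratio 5).
Stream B: 10, -10, 10, ?, 10 — the oscillation 10·(−1)^(n+1).
So the missing entry in stream B is -10.

-10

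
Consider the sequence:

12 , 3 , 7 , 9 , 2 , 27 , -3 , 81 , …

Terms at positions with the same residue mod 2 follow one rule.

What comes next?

-8

The terms cycle through 2 interleaved subsequences.
Track A = 12, 7, 2, -3: linear: a_n = 17 − 5·n.
Track B = 3, 9, 27, 81: powers of 3.
The 9th slot belongs to track A; its 5th term is -8.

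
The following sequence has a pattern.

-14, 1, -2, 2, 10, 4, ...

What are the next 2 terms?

22, 8

Split by position mod 2 into 2 tracks.
Subsequence A: -14, -2, 10 (adding 12 each time).
Subsequence B: 1, 2, 4 (multiplying by 2 each time).
Position 7 falls in subsequence A as its term 4, giving 22.
Position 8 falls in subsequence B as its term 4, giving 8.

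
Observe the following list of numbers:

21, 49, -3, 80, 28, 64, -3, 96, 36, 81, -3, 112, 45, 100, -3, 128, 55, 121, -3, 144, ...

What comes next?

Split by position mod 4: positions 1, 5, 9, … form one track, and each other residue class forms its own.
Subsequence A = 21, 28, 36, 45, 55: triangular numbers n(n+1)/2 for n = 6, 7, ….
Subsequence B = 49, 64, 81, 100, 121: consecutive squares n² from n = 7.
Subsequence C = -3, -3, -3, -3, -3: constant -3.
Subsequence D = 80, 96, 112, 128, 144: arithmetic with common difference +16.
Term 21 comes from subsequence A (its 6th entry): 66.

66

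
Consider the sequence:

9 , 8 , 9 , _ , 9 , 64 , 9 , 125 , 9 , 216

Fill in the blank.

27

Split by position mod 2 into 2 tracks.
Track A: 9, 9, 9, 9, 9 — constant 9.
Track B: 8, ?, 64, 125, 216 — consecutive cubes n³ from n = 2.
So the missing entry in track B is 27.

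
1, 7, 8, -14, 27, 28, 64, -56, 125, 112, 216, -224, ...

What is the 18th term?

1792

Taking every 2nd term gives 2 separate tracks.
Stream A: 1, 8, 27, 64, 125, 216 (consecutive cubes n³ from n = 1).
Stream B: 7, -14, 28, -56, 112, -224 (a geometric progression (common ratio -2)).
Position 18 → stream B, term 9 = 1792.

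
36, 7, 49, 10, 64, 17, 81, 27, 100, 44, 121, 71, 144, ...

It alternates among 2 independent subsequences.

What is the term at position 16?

Split by position mod 2 into 2 tracks.
Stream A = 36, 49, 64, 81, 100, 121, 144: perfect squares starting at 6².
Stream B = 7, 10, 17, 27, 44, 71: each term equals the sum of the previous two.
Term 16 comes from stream B (its 8th entry): 186.

186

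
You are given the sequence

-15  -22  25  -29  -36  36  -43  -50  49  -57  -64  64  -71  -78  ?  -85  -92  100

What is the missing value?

The slot pattern repeats as AAB (period 3), so there are 2 interleaved tracks.
Track A = -15, -22, -29, -36, -43, -50, -57, -64, -71, -78, -85, -92: subtracting 7 each time.
Track B = 25, 36, 49, 64, ?, 100: consecutive squares n² from n = 5.
So the missing entry in track B is 81.

81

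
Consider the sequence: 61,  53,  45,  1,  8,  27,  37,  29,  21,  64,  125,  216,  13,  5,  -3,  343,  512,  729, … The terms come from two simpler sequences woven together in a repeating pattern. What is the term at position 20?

The slot pattern repeats as AAABBB (period 6), so there are 2 interleaved tracks.
Stream A = 61, 53, 45, 37, 29, 21, 13, 5, -3: subtracting 8 each time.
Stream B = 1, 8, 27, 64, 125, 216, 343, 512, 729: the cubes 1³, 2³, 3³, ….
The 20th slot belongs to stream A; its 11th term is -19.

-19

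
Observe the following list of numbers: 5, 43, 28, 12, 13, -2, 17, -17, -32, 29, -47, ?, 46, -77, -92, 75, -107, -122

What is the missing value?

-62

Positions follow the repeating pattern ABB; grouping by letter gives 2 tracks.
Track A: 5, 12, 17, 29, 46, 75 — a Fibonacci-like recurrence a_n = a_{n-1} + a_{n-2}.
Track B: 43, 28, 13, -2, -17, -32, -47, ?, -77, -92, -107, -122 — arithmetic with common difference −15.
Track B's pattern makes the blank -62.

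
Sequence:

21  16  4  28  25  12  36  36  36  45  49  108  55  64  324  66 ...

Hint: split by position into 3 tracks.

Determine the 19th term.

The terms cycle through 3 interleaved subsequences.
Track A: 21, 28, 36, 45, 55, 66 — the triangular numbers T_6, T_7, ….
Track B: 16, 25, 36, 49, 64 — perfect squares starting at 4².
Track C: 4, 12, 36, 108, 324 — a geometric progression (common ratio 3).
The 19th slot belongs to track A; its 7th term is 78.

78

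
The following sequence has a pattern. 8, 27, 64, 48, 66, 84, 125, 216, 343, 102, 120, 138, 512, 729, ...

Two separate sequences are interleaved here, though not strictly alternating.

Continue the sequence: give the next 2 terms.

The slot pattern repeats as AAABBB (period 6), so there are 2 interleaved tracks.
Track A: 8, 27, 64, 125, 216, 343, 512, 729. Consecutive cubes n³ from n = 2.
Track B: 48, 66, 84, 102, 120, 138. Arithmetic, step +18.
Term 15 comes from track A (its 9th entry): 1000.
Position 16 → track B, term 7 = 156.

1000, 156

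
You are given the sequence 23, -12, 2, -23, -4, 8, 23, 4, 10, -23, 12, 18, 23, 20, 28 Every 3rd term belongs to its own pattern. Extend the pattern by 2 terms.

Taking every 3rd term gives 3 separate tracks.
Track A: 23, -23, 23, -23, 23 — oscillating between 23 and -23.
Track B: -12, -4, 4, 12, 20 — linear: a_n = -20 + 8·n.
Track C: 2, 8, 10, 18, 28 — a Fibonacci-like recurrence a_n = a_{n-1} + a_{n-2}.
Position 16 falls in track A as its term 6, giving -23.
Position 17 falls in track B as its term 6, giving 28.

-23, 28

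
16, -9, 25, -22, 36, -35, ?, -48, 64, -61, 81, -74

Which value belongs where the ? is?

The terms cycle through 2 interleaved subsequences.
Track A is 16, 25, 36, ?, 64, 81, which is consecutive squares n² from n = 4.
Track B is -9, -22, -35, -48, -61, -74, which is arithmetic, step −13.
Filling track A at index 4 by its rule yields 49.

49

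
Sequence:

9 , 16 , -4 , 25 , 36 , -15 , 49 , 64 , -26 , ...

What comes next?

81

Positions follow the repeating pattern AAB; grouping by letter gives 2 tracks.
Track A: 9, 16, 25, 36, 49, 64 (perfect squares starting at 3²).
Track B: -4, -15, -26 (arithmetic with common difference −11).
The 10th slot belongs to track A; its 7th term is 81.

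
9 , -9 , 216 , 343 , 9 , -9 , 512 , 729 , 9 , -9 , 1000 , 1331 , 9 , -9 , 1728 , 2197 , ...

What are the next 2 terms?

9, -9

The slot pattern repeats as AABB (period 4), so there are 2 interleaved tracks.
Track A: 9, -9, 9, -9, 9, -9, 9, -9 (oscillating between 9 and -9).
Track B: 216, 343, 512, 729, 1000, 1331, 1728, 2197 (the cubes 6³, 7³, 8³, …).
Position 17 falls in track A as its term 9, giving 9.
Position 18 → track A, term 10 = -9.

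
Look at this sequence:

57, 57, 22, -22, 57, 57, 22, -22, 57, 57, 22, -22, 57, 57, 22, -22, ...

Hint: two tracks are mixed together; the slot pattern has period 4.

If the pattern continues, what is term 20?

-22

The slot pattern repeats as AABB (period 4), so there are 2 interleaved tracks.
Stream A: 57, 57, 57, 57, 57, 57, 57, 57 — constant 57.
Stream B: 22, -22, 22, -22, 22, -22, 22, -22 — the oscillation 22·(−1)^(n+1).
Position 20 falls in stream B as its term 10, giving -22.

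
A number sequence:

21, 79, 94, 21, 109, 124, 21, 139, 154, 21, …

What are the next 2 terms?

169, 184

The slot pattern repeats as ABB (period 3), so there are 2 interleaved tracks.
Stream A: 21, 21, 21, 21 (always 21).
Stream B: 79, 94, 109, 124, 139, 154 (arithmetic, step +15).
Position 11 → stream B, term 7 = 169.
Term 12 comes from stream B (its 8th entry): 184.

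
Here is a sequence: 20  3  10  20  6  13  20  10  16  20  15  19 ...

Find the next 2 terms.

20, 21

The terms cycle through 3 interleaved subsequences.
Track A is 20, 20, 20, 20, which is constant 20.
Track B is 3, 6, 10, 15, which is triangular numbers n(n+1)/2 for n = 2, 3, ….
Track C is 10, 13, 16, 19, which is arithmetic with common difference +3.
Term 13 comes from track A (its 5th entry): 20.
Position 14 → track B, term 5 = 21.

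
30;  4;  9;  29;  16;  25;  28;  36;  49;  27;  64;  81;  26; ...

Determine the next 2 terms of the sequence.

Reading positions in blocks of 3 reveals the pattern ABB — 2 tracks woven together.
Track A: 30, 29, 28, 27, 26 (arithmetic, step −1).
Track B: 4, 9, 16, 25, 36, 49, 64, 81 (the squares 2², 3², 4², …).
The 14th slot belongs to track B; its 9th term is 100.
The 15th slot belongs to track B; its 10th term is 121.

100, 121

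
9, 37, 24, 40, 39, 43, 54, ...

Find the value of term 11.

84

Odd-indexed and even-indexed terms follow separate rules.
Track A = 9, 24, 39, 54: arithmetic, step +15.
Track B = 37, 40, 43: arithmetic with common difference +3.
Position 11 → track A, term 6 = 84.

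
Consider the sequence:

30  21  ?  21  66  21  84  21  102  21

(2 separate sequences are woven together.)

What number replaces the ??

48

Odd-indexed and even-indexed terms follow separate rules.
Track A: 30, ?, 66, 84, 102 (arithmetic, step +18).
Track B: 21, 21, 21, 21, 21 (always 21).
Filling track A at index 2 by its rule yields 48.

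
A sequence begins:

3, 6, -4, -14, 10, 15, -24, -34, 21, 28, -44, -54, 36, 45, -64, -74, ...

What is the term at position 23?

-104

The slot pattern repeats as AABB (period 4), so there are 2 interleaved tracks.
Stream A = 3, 6, 10, 15, 21, 28, 36, 45: the triangular numbers T_2, T_3, ….
Stream B = -4, -14, -24, -34, -44, -54, -64, -74: subtracting 10 each time.
The 23rd slot belongs to stream B; its 11th term is -104.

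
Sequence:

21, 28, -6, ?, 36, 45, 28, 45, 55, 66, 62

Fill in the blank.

11

Positions follow the repeating pattern AABB; grouping by letter gives 2 tracks.
Track A: 21, 28, 36, 45, 55, 66. The triangular numbers T_6, T_7, ….
Track B: -6, ?, 28, 45, 62. Arithmetic with common difference +17.
Filling track B at index 2 by its rule yields 11.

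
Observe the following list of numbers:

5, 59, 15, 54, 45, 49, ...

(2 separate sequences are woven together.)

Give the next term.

Split by position mod 2 into 2 tracks.
Subsequence A: 5, 15, 45. A geometric progression (common ratio 3).
Subsequence B: 59, 54, 49. Subtracting 5 each time.
Position 7 falls in subsequence A as its term 4, giving 135.

135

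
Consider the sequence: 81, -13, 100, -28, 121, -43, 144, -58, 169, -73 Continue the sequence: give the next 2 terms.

196, -88

Positions 1, 3, 5, … form one subsequence and positions 2, 4, 6, … form another.
Track A: 81, 100, 121, 144, 169. Consecutive squares n² from n = 9.
Track B: -13, -28, -43, -58, -73. Arithmetic with common difference −15.
Term 11 comes from track A (its 6th entry): 196.
Position 12 → track B, term 6 = -88.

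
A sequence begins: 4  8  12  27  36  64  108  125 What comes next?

Positions 1, 3, 5, … form one subsequence and positions 2, 4, 6, … form another.
Track A is 4, 12, 36, 108, which is a geometric progression (common ratio 3).
Track B is 8, 27, 64, 125, which is the cubes 2³, 3³, 4³, ….
Position 9 → track A, term 5 = 324.

324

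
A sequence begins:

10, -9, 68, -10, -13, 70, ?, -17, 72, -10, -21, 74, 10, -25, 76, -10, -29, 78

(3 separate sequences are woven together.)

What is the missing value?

Read the sequence 3 terms at a time; column i is its own pattern.
Subsequence A: 10, -10, ?, -10, 10, -10 (the oscillation 10·(−1)^(n+1)).
Subsequence B: -9, -13, -17, -21, -25, -29 (subtracting 4 each time).
Subsequence C: 68, 70, 72, 74, 76, 78 (linear: a_n = 66 + 2·n).
Subsequence A's pattern makes the blank 10.

10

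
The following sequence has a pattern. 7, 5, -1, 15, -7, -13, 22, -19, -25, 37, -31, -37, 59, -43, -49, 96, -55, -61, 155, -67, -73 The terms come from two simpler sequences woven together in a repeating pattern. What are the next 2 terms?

The slot pattern repeats as ABB (period 3), so there are 2 interleaved tracks.
Track A is 7, 15, 22, 37, 59, 96, 155, which is Fibonacci-style (each term is the sum of the two before it).
Track B is 5, -1, -7, -13, -19, -25, -31, -37, -43, -49, -55, -61, -67, -73, which is subtracting 6 each time.
The 22nd slot belongs to track A; its 8th term is 251.
Term 23 comes from track B (its 15th entry): -79.

251, -79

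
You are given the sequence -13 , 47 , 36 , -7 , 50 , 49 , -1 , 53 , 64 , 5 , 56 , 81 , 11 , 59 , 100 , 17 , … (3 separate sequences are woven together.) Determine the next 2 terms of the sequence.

62, 121

Split by position mod 3: positions 1, 4, 7, … form one track, and each other residue class forms its own.
Track A is -13, -7, -1, 5, 11, 17, which is arithmetic, step +6.
Track B is 47, 50, 53, 56, 59, which is arithmetic, step +3.
Track C is 36, 49, 64, 81, 100, which is perfect squares starting at 6².
Position 17 → track B, term 6 = 62.
Term 18 comes from track C (its 6th entry): 121.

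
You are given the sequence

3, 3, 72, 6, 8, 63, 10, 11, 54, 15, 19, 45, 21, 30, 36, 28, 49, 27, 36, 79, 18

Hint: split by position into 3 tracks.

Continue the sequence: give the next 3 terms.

Split by position mod 3 into 3 tracks.
Stream A: 3, 6, 10, 15, 21, 28, 36. Triangular numbers n(n+1)/2 for n = 2, 3, ….
Stream B: 3, 8, 11, 19, 30, 49, 79. Each term equals the sum of the previous two.
Stream C: 72, 63, 54, 45, 36, 27, 18. Subtracting 9 each time.
Term 22 comes from stream A (its 8th entry): 45.
Position 23 falls in stream B as its term 8, giving 128.
Position 24 → stream C, term 8 = 9.

45, 128, 9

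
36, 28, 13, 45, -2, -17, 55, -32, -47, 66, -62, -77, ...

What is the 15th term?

Reading positions in blocks of 3 reveals the pattern ABB — 2 tracks woven together.
Subsequence A: 36, 45, 55, 66. Triangular numbers n(n+1)/2 for n = 8, 9, ….
Subsequence B: 28, 13, -2, -17, -32, -47, -62, -77. Arithmetic with common difference −15.
Term 15 comes from subsequence B (its 10th entry): -107.

-107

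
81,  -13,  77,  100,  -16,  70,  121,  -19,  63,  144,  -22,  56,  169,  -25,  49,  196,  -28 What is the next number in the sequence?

Split by position mod 3: positions 1, 4, 7, … form one track, and each other residue class forms its own.
Track A: 81, 100, 121, 144, 169, 196 (perfect squares starting at 9²).
Track B: -13, -16, -19, -22, -25, -28 (subtracting 3 each time).
Track C: 77, 70, 63, 56, 49 (arithmetic, step −7).
Position 18 → track C, term 6 = 42.

42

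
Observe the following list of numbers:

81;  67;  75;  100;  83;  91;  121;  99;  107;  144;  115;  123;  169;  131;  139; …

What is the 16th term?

196

Positions follow the repeating pattern ABB; grouping by letter gives 2 tracks.
Track A: 81, 100, 121, 144, 169. Consecutive squares n² from n = 9.
Track B: 67, 75, 83, 91, 99, 107, 115, 123, 131, 139. Linear: a_n = 59 + 8·n.
Position 16 falls in track A as its term 6, giving 196.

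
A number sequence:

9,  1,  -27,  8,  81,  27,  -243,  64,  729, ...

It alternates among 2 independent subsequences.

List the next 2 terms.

125, -2187

Positions 1, 3, 5, … form one subsequence and positions 2, 4, 6, … form another.
Track A: 9, -27, 81, -243, 729 — geometric with ratio -3.
Track B: 1, 8, 27, 64 — the cubes 1³, 2³, 3³, ….
The 10th slot belongs to track B; its 5th term is 125.
Position 11 falls in track A as its term 6, giving -2187.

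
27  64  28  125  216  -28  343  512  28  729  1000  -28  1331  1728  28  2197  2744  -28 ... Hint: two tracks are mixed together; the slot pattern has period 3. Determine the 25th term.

6859

The slot pattern repeats as AAB (period 3), so there are 2 interleaved tracks.
Track A = 27, 64, 125, 216, 343, 512, 729, 1000, 1331, 1728, 2197, 2744: consecutive cubes n³ from n = 3.
Track B = 28, -28, 28, -28, 28, -28: oscillating between 28 and -28.
Position 25 falls in track A as its term 17, giving 6859.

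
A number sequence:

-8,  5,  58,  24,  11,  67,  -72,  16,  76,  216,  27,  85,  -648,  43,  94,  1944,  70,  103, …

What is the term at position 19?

Split by position mod 3 into 3 tracks.
Subsequence A is -8, 24, -72, 216, -648, 1944, which is a geometric progression (common ratio -3).
Subsequence B is 5, 11, 16, 27, 43, 70, which is each term equals the sum of the previous two.
Subsequence C is 58, 67, 76, 85, 94, 103, which is linear: a_n = 49 + 9·n.
The 19th slot belongs to subsequence A; its 7th term is -5832.

-5832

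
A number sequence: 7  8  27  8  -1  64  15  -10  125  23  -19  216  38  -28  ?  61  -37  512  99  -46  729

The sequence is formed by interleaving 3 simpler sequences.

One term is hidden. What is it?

Split by position mod 3 into 3 tracks.
Stream A = 7, 8, 15, 23, 38, 61, 99: each term equals the sum of the previous two.
Stream B = 8, -1, -10, -19, -28, -37, -46: subtracting 9 each time.
Stream C = 27, 64, 125, 216, ?, 512, 729: perfect cubes starting at 3³.
Stream C's pattern makes the blank 343.

343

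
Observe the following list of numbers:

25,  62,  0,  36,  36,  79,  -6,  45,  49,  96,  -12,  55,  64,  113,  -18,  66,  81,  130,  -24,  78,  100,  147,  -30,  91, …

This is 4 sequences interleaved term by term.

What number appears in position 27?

Taking every 4th term gives 4 separate tracks.
Subsequence A is 25, 36, 49, 64, 81, 100, which is the squares 5², 6², 7², ….
Subsequence B is 62, 79, 96, 113, 130, 147, which is arithmetic, step +17.
Subsequence C is 0, -6, -12, -18, -24, -30, which is arithmetic, step −6.
Subsequence D is 36, 45, 55, 66, 78, 91, which is the triangular numbers T_8, T_9, ….
Position 27 → subsequence C, term 7 = -36.

-36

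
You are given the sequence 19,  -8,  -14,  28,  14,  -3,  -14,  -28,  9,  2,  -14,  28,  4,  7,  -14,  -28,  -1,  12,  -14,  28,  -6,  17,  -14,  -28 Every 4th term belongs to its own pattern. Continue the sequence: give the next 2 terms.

Read the sequence 4 terms at a time; column i is its own pattern.
Stream A is 19, 14, 9, 4, -1, -6, which is linear: a_n = 24 − 5·n.
Stream B is -8, -3, 2, 7, 12, 17, which is adding 5 each time.
Stream C is -14, -14, -14, -14, -14, -14, which is constant -14.
Stream D is 28, -28, 28, -28, 28, -28, which is alternating ±28.
Position 25 falls in stream A as its term 7, giving -11.
The 26th slot belongs to stream B; its 7th term is 22.

-11, 22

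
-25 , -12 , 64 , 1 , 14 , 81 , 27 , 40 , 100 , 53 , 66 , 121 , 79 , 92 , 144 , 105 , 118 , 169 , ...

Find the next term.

131

The slot pattern repeats as AAB (period 3), so there are 2 interleaved tracks.
Track A = -25, -12, 1, 14, 27, 40, 53, 66, 79, 92, 105, 118: linear: a_n = -38 + 13·n.
Track B = 64, 81, 100, 121, 144, 169: the squares 8², 9², 10², ….
Position 19 → track A, term 13 = 131.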